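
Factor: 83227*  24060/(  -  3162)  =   - 333740270/527 = - 2^1 * 5^1*17^ (-1) * 31^( - 1)*401^1*83227^1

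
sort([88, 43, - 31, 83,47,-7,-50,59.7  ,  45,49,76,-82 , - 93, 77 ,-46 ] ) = [  -  93, - 82 , - 50,-46, - 31,-7, 43,45, 47, 49 , 59.7, 76 , 77,83, 88 ]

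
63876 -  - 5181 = 69057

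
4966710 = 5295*938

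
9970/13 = 766 + 12/13=766.92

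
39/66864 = 13/22288=0.00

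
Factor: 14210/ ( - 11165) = -14/11 = -  2^1*7^1 * 11^( - 1)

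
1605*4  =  6420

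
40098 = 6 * 6683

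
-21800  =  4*( - 5450) 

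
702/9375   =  234/3125  =  0.07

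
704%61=33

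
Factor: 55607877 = 3^5*13^1*29^1*607^1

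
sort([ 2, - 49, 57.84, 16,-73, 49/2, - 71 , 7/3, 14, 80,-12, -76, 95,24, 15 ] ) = [ - 76,  -  73, - 71, - 49, - 12, 2,  7/3, 14,15,16, 24,  49/2,57.84, 80,95 ] 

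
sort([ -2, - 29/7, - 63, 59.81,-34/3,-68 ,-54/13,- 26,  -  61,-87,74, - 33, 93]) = [ - 87,- 68, - 63 , - 61, - 33,-26, - 34/3, - 54/13,  -  29/7,- 2,59.81, 74,93] 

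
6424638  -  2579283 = 3845355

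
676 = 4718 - 4042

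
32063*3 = 96189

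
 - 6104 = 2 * ( -3052) 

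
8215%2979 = 2257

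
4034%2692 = 1342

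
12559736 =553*22712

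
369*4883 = 1801827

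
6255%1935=450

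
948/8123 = 948/8123 = 0.12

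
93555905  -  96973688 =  - 3417783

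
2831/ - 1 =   -  2831 + 0/1 = - 2831.00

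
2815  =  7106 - 4291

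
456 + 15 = 471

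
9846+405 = 10251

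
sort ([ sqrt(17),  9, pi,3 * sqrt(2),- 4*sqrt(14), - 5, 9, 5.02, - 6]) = [ - 4*sqrt(14) , - 6,-5, pi, sqrt(17), 3*sqrt( 2),5.02, 9, 9]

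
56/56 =1 =1.00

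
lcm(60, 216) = 1080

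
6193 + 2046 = 8239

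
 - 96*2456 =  - 235776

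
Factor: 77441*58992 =4568399472  =  2^4*3^1*7^1*13^1*23^1 *37^1*1229^1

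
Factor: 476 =2^2*7^1 * 17^1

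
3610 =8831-5221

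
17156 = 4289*4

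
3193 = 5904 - 2711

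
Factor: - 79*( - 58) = 2^1*29^1*79^1= 4582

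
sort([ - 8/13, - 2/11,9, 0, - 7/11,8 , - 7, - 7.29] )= [ - 7.29, - 7, - 7/11, - 8/13 ,  -  2/11, 0, 8 , 9 ]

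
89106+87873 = 176979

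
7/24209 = 7/24209 = 0.00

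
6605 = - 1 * ( - 6605)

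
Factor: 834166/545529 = 2^1*3^( - 1 )*47^ ( -1 )*53^ ( - 1)*73^( - 1)*113^1*3691^1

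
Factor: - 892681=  - 683^1 * 1307^1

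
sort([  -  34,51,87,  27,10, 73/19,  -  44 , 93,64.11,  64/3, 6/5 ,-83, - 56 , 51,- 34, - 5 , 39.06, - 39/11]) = [ - 83, - 56,-44, - 34, - 34, - 5, - 39/11, 6/5,73/19, 10, 64/3,27, 39.06, 51,51 , 64.11 , 87, 93]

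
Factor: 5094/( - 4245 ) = -6/5  =  - 2^1 * 3^1 *5^(  -  1 )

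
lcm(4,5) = 20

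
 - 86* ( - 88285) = 7592510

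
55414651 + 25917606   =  81332257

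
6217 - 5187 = 1030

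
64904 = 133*488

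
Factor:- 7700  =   -2^2*5^2*7^1 * 11^1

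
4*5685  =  22740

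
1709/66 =1709/66 = 25.89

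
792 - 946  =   - 154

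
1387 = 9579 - 8192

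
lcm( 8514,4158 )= 178794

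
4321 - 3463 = 858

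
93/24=3+ 7/8  =  3.88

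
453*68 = 30804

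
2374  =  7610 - 5236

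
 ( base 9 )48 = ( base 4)230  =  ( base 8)54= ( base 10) 44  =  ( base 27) 1H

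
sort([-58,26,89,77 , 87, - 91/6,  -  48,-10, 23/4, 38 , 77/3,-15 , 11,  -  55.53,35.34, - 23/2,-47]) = [ - 58, - 55.53,  -  48, - 47, - 91/6, - 15,-23/2,-10,23/4,11, 77/3,26 , 35.34,38,77, 87,89]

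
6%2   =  0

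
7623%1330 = 973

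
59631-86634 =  - 27003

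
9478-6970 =2508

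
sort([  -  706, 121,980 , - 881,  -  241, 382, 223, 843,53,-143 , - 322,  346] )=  [ - 881, - 706,-322 , - 241,-143,  53 , 121,223,346 , 382, 843, 980 ] 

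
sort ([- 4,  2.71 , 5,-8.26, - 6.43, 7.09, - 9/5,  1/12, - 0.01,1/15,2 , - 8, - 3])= [-8.26,  -  8, -6.43, - 4,  -  3, - 9/5, - 0.01,1/15,1/12,2,2.71,5, 7.09]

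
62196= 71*876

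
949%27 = 4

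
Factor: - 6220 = -2^2 * 5^1*311^1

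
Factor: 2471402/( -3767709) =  - 2^1 * 3^( - 1) * 11^ ( - 1)*29^( - 1)*31^( - 1 )*127^ ( - 1)*1235701^1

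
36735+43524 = 80259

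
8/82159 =8/82159 = 0.00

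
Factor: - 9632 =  - 2^5* 7^1*43^1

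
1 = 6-5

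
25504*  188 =4794752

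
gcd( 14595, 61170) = 15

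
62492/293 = 62492/293 = 213.28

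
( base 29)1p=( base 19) 2G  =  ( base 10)54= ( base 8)66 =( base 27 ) 20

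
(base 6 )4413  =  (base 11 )845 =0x3F9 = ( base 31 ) 11p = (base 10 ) 1017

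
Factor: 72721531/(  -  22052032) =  - 2^ ( - 6)*19^1  *  23^( -1) * 29^1*71^ ( -1 )*191^1*211^( - 1)*691^1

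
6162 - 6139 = 23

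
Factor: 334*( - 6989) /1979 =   -  2334326/1979 = - 2^1 * 29^1 * 167^1 * 241^1 * 1979^( - 1 ) 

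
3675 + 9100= 12775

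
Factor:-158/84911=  - 2^1*19^(-1 )*41^(-1)* 79^1*109^(-1)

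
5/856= 5/856 =0.01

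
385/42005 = 77/8401=0.01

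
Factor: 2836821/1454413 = 3^1*13^1*659^( - 1)*2207^(-1)*72739^1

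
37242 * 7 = 260694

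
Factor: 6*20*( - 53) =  - 6360 = -2^3*3^1*5^1*53^1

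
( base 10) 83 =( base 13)65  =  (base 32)2J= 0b1010011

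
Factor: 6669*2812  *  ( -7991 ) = - 149857044948 = -  2^2*3^3*13^1 * 19^2*37^1 *61^1*131^1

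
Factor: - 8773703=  - 313^1*28031^1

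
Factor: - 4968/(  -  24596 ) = 2^1*3^3*11^( - 1)*13^(- 1) * 23^1*43^ (  -  1) = 1242/6149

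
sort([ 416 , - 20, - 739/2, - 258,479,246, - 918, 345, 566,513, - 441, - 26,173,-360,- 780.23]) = [ - 918, - 780.23, - 441, - 739/2, - 360, - 258, - 26, - 20, 173,246,345,416,479,513,566 ] 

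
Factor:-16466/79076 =-8233/39538 = -2^( - 1)*53^(  -  1 )*373^ ( - 1)*8233^1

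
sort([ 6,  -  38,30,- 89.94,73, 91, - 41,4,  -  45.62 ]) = [-89.94,-45.62, -41, - 38,4,6,30,73,91] 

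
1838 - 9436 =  - 7598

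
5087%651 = 530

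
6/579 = 2/193 = 0.01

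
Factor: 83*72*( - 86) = -2^4*3^2*43^1*83^1 = - 513936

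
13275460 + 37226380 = 50501840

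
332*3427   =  1137764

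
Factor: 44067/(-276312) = - 37/232 = - 2^ ( - 3 ) * 29^( - 1 )*37^1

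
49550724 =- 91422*(-542) 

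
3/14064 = 1/4688 = 0.00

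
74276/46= 1614 + 16/23 = 1614.70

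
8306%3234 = 1838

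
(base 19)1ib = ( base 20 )1FE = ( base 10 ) 714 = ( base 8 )1312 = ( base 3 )222110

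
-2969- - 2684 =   -  285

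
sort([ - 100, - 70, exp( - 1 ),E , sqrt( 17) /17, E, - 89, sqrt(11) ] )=[ - 100, - 89, - 70, sqrt(17 )/17, exp( - 1 ),E, E, sqrt ( 11)]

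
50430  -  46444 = 3986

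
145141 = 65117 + 80024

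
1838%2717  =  1838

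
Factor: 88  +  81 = 13^2 = 169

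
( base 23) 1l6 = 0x3FA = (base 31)11q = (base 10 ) 1018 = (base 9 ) 1351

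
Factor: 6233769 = 3^2*692641^1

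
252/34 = 7 + 7/17 = 7.41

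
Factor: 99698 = 2^1 * 79^1*631^1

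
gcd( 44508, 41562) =6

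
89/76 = 1 + 13/76 = 1.17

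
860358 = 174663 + 685695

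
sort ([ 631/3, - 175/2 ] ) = [ - 175/2,631/3]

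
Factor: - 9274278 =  - 2^1*3^1*13^1 *118901^1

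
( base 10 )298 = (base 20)ei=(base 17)109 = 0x12a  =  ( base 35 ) 8i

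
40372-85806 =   -  45434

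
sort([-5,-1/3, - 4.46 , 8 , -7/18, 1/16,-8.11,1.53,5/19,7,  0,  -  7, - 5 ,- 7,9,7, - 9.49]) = [ - 9.49, - 8.11, - 7, - 7, - 5, - 5, - 4.46 , - 7/18, - 1/3,0, 1/16,5/19, 1.53,7, 7, 8,9 ] 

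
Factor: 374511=3^1*31^1*4027^1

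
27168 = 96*283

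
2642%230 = 112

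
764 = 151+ 613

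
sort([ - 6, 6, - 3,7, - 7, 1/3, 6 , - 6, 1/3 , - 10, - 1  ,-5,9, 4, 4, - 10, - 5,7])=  [  -  10, - 10, -7,-6,  -  6, - 5, - 5, - 3, - 1,  1/3,1/3, 4, 4, 6, 6, 7,  7, 9 ] 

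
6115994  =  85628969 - 79512975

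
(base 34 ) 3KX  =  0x1055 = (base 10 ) 4181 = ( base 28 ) 599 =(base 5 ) 113211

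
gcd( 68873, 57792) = 7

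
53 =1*53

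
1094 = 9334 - 8240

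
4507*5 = 22535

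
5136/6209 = 5136/6209 = 0.83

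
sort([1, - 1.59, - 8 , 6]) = [ - 8, - 1.59,1,6]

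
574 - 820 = -246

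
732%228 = 48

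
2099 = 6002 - 3903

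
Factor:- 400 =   -  2^4*5^2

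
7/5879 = 7/5879  =  0.00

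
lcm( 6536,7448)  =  320264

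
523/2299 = 523/2299 = 0.23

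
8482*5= 42410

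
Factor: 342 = 2^1 * 3^2*19^1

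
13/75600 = 13/75600  =  0.00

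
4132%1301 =229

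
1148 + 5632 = 6780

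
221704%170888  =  50816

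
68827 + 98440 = 167267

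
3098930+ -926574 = 2172356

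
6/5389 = 6/5389  =  0.00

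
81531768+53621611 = 135153379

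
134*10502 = 1407268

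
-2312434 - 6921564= - 9233998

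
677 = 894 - 217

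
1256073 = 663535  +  592538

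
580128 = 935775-355647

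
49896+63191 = 113087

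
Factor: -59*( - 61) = 3599 = 59^1*61^1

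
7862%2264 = 1070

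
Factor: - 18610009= -11^1*401^1*4219^1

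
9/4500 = 1/500 = 0.00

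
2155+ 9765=11920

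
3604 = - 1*( - 3604) 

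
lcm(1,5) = 5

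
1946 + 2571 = 4517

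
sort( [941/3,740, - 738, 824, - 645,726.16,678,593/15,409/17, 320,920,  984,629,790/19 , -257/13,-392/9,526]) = [ - 738, - 645, - 392/9,  -  257/13, 409/17, 593/15,790/19,  941/3 , 320 , 526, 629, 678, 726.16,  740,824,  920, 984]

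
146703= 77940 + 68763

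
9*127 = 1143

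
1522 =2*761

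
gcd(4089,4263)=87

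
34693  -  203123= - 168430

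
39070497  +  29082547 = 68153044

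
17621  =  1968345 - 1950724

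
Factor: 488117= 7^1*103^1*677^1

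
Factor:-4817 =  - 4817^1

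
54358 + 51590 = 105948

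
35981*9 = 323829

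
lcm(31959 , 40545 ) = 2716515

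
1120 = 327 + 793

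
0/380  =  0 =0.00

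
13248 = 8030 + 5218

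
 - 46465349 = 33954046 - 80419395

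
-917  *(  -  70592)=64732864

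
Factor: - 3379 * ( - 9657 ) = 3^2*29^1  *  31^1*37^1* 109^1 = 32631003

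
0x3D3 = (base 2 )1111010011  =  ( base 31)10i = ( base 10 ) 979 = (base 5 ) 12404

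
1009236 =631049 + 378187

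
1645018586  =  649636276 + 995382310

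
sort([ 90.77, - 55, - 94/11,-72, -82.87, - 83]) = [ - 83, - 82.87,  -  72, - 55, - 94/11, 90.77]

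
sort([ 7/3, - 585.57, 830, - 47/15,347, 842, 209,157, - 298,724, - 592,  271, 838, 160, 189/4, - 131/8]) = [ - 592 ,-585.57,  -  298, - 131/8, - 47/15 , 7/3,189/4,157, 160, 209,271, 347,724,830, 838, 842]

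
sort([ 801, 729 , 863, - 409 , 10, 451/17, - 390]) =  [ - 409,-390,10, 451/17 , 729  ,  801,863]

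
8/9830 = 4/4915 =0.00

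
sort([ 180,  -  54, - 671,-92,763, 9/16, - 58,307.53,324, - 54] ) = [  -  671,-92, - 58, - 54, - 54,  9/16, 180, 307.53, 324, 763]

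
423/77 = 5 + 38/77 = 5.49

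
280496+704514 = 985010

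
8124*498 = 4045752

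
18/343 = 18/343 = 0.05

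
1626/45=36 + 2/15 = 36.13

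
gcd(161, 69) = 23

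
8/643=8/643= 0.01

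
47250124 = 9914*4766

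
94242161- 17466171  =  76775990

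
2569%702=463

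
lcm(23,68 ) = 1564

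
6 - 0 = 6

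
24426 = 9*2714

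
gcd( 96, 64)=32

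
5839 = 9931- 4092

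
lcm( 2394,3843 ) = 146034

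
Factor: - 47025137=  - 881^1*53377^1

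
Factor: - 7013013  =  - 3^1*7^1*53^1*6301^1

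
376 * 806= 303056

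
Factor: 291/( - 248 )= - 2^( - 3)*3^1*31^(  -  1)*97^1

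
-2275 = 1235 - 3510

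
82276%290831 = 82276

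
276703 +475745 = 752448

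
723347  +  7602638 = 8325985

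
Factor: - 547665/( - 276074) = 2^( - 1)*3^1*5^1*29^1*223^( - 1)*619^( - 1)*1259^1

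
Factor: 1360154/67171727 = 2^1 * 7^( - 1 )*680077^1*9595961^( - 1)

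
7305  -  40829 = - 33524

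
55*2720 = 149600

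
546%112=98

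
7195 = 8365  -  1170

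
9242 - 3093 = 6149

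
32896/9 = 3655 + 1/9 = 3655.11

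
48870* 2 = 97740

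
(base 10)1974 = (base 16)7b6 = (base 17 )6E2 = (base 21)4A0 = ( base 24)3A6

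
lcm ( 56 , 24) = 168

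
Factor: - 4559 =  - 47^1*97^1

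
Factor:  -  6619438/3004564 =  - 2^( - 1)*7^1*472817^1* 751141^( - 1) = -  3309719/1502282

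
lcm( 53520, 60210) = 481680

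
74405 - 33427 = 40978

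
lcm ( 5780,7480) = 127160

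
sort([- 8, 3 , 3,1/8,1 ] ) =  [ - 8,1/8,  1,3,3 ]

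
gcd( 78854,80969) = 1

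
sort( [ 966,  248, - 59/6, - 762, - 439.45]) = [ - 762,-439.45, - 59/6, 248,966]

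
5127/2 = 5127/2 =2563.50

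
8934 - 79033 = -70099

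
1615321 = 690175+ 925146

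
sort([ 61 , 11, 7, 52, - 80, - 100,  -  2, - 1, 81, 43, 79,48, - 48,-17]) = [-100, - 80,-48,- 17, - 2, - 1,7, 11, 43,48,  52, 61, 79, 81]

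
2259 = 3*753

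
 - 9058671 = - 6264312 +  - 2794359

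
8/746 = 4/373 = 0.01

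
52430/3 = 52430/3 = 17476.67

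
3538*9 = 31842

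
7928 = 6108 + 1820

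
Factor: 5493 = 3^1*1831^1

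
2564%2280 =284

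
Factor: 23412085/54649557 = 3^( -2 )*5^1*19^1*59^1*4177^1*6072173^( - 1 )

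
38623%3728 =1343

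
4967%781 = 281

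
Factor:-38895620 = - 2^2*5^1*1944781^1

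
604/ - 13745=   -  604/13745 = - 0.04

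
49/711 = 49/711 =0.07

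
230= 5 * 46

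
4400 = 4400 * 1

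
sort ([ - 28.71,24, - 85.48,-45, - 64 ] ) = [ -85.48, - 64,  -  45, - 28.71,24]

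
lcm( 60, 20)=60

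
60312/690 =10052/115=87.41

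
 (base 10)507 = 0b111111011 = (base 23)m1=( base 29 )HE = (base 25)k7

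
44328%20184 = 3960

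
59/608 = 59/608 = 0.10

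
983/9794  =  983/9794  =  0.10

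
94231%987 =466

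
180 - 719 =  - 539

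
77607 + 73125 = 150732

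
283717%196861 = 86856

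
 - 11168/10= - 5584/5 = - 1116.80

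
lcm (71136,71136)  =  71136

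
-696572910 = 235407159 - 931980069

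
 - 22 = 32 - 54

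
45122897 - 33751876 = 11371021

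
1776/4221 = 592/1407 = 0.42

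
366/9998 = 183/4999 = 0.04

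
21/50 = 21/50= 0.42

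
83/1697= 83/1697 = 0.05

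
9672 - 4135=5537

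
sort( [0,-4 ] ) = [ - 4,0 ] 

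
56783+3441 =60224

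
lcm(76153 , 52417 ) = 4036109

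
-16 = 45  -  61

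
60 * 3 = 180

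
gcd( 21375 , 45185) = 5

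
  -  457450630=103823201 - 561273831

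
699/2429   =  699/2429 = 0.29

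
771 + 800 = 1571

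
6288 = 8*786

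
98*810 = 79380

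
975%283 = 126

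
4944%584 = 272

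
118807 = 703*169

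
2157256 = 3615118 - 1457862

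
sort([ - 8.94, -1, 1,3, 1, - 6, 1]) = [ - 8.94,-6 ,  -  1,1,1, 1, 3]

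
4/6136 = 1/1534= 0.00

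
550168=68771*8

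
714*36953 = 26384442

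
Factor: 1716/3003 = 2^2* 7^( - 1) = 4/7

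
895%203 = 83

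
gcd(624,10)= 2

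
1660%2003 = 1660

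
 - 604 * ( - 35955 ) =21716820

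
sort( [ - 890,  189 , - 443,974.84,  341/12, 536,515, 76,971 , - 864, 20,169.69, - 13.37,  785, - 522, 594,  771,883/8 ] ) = [ - 890, - 864, - 522, - 443 , - 13.37 , 20 , 341/12, 76,  883/8, 169.69, 189,  515,536,594 , 771, 785 , 971,974.84 ]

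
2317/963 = 2 + 391/963=2.41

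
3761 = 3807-46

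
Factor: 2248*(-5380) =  - 2^5*5^1*269^1*281^1= -12094240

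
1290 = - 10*(  -  129)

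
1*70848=70848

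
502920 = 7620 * 66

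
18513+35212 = 53725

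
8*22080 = 176640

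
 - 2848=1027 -3875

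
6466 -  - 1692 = 8158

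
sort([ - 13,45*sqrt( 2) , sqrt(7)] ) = [ - 13,sqrt( 7), 45*sqrt(2) ] 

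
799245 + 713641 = 1512886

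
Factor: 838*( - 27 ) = - 22626 = - 2^1 * 3^3 * 419^1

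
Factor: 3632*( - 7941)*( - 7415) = 2^4*3^1*5^1*227^1*1483^1*2647^1 = 213861294480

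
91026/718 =126+279/359 = 126.78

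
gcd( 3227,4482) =1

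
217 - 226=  - 9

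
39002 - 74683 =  - 35681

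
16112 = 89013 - 72901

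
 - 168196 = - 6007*28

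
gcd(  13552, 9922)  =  242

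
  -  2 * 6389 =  - 12778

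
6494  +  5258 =11752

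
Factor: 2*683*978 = 2^2 *3^1*163^1*683^1 = 1335948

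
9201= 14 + 9187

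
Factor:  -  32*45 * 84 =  - 2^7 *3^3 * 5^1*7^1 = -  120960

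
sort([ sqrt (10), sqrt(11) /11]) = [ sqrt(11 ) /11, sqrt ( 10)] 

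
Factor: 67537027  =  29^1 * 89^1*137^1*191^1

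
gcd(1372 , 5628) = 28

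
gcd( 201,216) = 3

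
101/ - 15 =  - 7+4/15 = - 6.73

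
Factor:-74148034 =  - 2^1*383^1 * 96799^1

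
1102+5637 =6739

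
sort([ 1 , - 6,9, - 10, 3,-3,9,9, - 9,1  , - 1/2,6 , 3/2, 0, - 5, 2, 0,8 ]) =[ - 10, - 9,-6, - 5,-3, - 1/2,0, 0,1,1,3/2, 2,3,6,8,9, 9,9]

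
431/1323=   431/1323  =  0.33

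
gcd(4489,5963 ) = 67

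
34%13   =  8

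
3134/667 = 4 + 466/667 = 4.70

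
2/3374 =1/1687 = 0.00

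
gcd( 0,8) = 8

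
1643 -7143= -5500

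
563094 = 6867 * 82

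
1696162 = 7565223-5869061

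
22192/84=5548/21 =264.19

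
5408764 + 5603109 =11011873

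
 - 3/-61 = 3/61 = 0.05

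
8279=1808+6471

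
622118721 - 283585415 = 338533306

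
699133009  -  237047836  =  462085173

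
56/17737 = 56/17737 = 0.00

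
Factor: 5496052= 2^2 * 31^1*127^1 * 349^1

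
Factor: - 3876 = - 2^2*3^1*17^1 *19^1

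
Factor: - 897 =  - 3^1 * 13^1*23^1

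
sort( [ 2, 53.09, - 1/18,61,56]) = [ - 1/18,2, 53.09, 56,61]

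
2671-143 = 2528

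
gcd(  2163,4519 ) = 1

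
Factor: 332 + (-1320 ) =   -  988 = -2^2*13^1*19^1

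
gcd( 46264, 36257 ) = 1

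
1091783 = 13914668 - 12822885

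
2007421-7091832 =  -5084411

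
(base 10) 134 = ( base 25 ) 59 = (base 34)3w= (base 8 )206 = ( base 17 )7F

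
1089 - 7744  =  - 6655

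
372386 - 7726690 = - 7354304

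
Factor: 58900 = 2^2*5^2*19^1*31^1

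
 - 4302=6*( - 717)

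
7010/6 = 1168 + 1/3  =  1168.33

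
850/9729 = 850/9729 = 0.09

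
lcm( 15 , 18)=90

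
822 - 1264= - 442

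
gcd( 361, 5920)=1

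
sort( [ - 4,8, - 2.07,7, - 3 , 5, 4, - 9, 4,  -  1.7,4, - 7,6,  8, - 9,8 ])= [- 9 , - 9, - 7, - 4, - 3, - 2.07, - 1.7,4, 4 , 4 , 5, 6, 7 , 8  ,  8 , 8 ]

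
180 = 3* 60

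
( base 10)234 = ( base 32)7a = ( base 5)1414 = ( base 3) 22200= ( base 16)ea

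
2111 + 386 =2497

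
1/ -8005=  - 1/8005 =- 0.00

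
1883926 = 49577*38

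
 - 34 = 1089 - 1123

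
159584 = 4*39896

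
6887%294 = 125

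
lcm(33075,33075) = 33075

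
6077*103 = 625931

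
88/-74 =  - 2+30/37 = -1.19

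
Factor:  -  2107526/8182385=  - 2^1*5^( - 1 )*421^1*727^ (-1)*2251^(-1)*2503^1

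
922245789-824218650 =98027139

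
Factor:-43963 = -43963^1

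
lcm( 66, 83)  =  5478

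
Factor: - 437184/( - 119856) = 828/227 = 2^2 * 3^2*23^1*227^( - 1)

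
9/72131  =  9/72131 = 0.00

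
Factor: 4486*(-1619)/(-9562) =3631417/4781 = 7^( - 1 ) * 683^( - 1)*1619^1*2243^1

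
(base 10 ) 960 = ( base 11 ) 7a3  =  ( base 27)18f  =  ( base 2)1111000000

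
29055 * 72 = 2091960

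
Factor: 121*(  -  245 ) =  - 5^1*7^2*11^2 = -  29645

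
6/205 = 6/205 = 0.03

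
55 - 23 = 32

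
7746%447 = 147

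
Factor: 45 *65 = 2925  =  3^2*5^2*13^1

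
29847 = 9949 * 3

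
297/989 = 297/989 =0.30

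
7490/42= 535/3 = 178.33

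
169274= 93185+76089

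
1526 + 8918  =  10444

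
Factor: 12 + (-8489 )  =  -7^2*173^1 = - 8477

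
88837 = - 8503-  - 97340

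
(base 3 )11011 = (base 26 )48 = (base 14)80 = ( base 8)160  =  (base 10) 112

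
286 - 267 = 19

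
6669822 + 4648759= 11318581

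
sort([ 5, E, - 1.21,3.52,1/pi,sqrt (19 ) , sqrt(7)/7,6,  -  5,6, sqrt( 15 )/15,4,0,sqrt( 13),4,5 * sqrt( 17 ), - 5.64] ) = [ - 5.64, - 5, - 1.21, 0,sqrt( 15) /15 , 1/pi,sqrt( 7)/7,  E,3.52,sqrt( 13 ),4,4, sqrt( 19),5,6,6, 5*sqrt( 17 )] 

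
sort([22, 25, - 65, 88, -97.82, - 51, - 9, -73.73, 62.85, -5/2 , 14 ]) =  [ - 97.82, - 73.73, - 65 , - 51,  -  9, - 5/2, 14,22 , 25, 62.85, 88 ]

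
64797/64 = 64797/64 = 1012.45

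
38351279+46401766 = 84753045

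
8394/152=4197/76 = 55.22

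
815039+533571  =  1348610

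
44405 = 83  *535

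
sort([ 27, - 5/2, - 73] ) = [-73, - 5/2, 27]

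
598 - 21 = 577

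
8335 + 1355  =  9690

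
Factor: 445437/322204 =2^( -2 ) * 3^2 *43^1 *109^(-1)*739^( - 1)*1151^1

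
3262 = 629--2633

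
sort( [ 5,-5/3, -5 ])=[ -5,-5/3,  5 ] 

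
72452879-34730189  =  37722690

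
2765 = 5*553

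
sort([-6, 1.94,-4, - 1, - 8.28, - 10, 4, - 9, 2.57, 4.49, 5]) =[ - 10, - 9, - 8.28,- 6 , - 4, - 1,1.94 , 2.57,  4, 4.49, 5 ]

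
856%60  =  16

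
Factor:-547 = -547^1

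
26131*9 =235179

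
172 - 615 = -443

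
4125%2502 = 1623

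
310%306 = 4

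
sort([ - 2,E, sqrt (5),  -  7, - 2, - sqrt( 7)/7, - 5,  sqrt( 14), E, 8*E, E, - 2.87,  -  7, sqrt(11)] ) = [  -  7,-7, - 5 , - 2.87, - 2, - 2, - sqrt( 7 )/7, sqrt( 5), E,E, E, sqrt( 11), sqrt(14),8 * E]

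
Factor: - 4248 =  - 2^3*3^2*59^1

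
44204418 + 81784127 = 125988545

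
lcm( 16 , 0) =0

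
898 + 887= 1785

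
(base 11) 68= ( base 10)74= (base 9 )82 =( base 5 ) 244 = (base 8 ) 112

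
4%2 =0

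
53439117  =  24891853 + 28547264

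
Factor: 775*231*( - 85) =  - 3^1*5^3*7^1*11^1 *17^1*31^1 = - 15217125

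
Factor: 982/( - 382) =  - 491/191= -191^ ( - 1 )*491^1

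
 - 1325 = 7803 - 9128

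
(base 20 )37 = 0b1000011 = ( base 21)34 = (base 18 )3D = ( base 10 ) 67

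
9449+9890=19339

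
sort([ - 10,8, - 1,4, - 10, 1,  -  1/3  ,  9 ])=[ - 10, -10, - 1, - 1/3,1,4, 8, 9]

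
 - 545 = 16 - 561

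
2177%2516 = 2177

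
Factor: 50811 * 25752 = 2^3 * 3^2*29^1*37^1*16937^1 = 1308484872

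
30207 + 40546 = 70753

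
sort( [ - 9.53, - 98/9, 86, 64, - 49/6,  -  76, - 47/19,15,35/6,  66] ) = [-76 , - 98/9, - 9.53, - 49/6,-47/19,35/6,15,64, 66,86] 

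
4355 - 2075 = 2280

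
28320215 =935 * 30289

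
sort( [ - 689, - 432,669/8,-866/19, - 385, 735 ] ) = [ - 689, - 432, -385,  -  866/19, 669/8, 735] 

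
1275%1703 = 1275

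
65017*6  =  390102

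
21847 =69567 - 47720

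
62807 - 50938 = 11869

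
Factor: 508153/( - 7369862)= - 2^(- 1) * 53^(  -  1)*73^1*251^( - 1)*277^( - 1 )*6961^1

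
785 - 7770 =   -  6985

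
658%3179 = 658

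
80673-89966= - 9293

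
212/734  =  106/367 = 0.29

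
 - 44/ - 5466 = 22/2733 = 0.01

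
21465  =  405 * 53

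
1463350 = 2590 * 565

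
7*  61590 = 431130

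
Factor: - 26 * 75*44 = - 85800 = - 2^3*3^1 * 5^2 * 11^1 * 13^1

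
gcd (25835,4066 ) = 1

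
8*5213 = 41704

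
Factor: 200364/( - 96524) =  - 3^1*283^1*409^(-1 ) = - 849/409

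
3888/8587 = 3888/8587 = 0.45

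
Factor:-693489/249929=-3^1*271^1*293^( - 1) =- 813/293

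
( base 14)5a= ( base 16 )50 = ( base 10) 80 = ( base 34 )2c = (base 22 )3E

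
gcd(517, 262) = 1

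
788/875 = 788/875 = 0.90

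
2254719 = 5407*417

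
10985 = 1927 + 9058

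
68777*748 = 51445196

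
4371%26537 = 4371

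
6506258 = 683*9526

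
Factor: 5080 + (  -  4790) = 2^1*5^1*29^1=290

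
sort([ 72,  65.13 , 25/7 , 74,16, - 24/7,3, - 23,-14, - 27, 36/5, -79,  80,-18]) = [-79, - 27, - 23, - 18, - 14,-24/7, 3,  25/7,36/5,16,  65.13,72,74,  80]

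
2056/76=27 + 1/19 = 27.05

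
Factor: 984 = 2^3 *3^1*41^1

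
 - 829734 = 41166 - 870900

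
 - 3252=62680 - 65932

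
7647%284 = 263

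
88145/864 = 88145/864 = 102.02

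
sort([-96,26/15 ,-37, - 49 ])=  [ - 96, - 49, - 37 , 26/15] 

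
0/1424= 0 = 0.00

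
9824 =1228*8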